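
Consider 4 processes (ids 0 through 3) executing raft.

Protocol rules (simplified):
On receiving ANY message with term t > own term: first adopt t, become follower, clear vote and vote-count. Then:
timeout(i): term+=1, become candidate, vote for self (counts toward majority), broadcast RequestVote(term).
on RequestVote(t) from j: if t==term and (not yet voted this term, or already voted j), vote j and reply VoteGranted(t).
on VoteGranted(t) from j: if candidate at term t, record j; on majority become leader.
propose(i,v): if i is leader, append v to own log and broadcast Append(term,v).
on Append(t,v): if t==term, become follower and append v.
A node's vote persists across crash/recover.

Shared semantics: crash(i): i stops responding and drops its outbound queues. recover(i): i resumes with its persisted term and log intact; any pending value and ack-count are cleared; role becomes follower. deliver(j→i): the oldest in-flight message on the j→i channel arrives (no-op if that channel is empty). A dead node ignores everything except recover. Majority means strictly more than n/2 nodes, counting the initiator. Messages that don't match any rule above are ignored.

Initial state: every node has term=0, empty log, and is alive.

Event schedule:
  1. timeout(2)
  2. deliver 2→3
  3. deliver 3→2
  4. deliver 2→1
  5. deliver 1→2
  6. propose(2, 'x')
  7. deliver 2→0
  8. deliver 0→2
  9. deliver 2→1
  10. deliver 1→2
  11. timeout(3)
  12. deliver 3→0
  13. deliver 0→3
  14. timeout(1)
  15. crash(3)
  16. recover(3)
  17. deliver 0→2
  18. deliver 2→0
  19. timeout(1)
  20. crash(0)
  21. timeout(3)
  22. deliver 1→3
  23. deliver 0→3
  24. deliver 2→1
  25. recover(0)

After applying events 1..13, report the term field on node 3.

after 1 — timeout(2): n2:cand/t1/[-]
after 2 — deliver 2→3: n3:foll/t1/[-]
after 3 — deliver 3→2: ·
after 4 — deliver 2→1: n1:foll/t1/[-]
after 5 — deliver 1→2: n2:lead/t1/[-]
after 6 — propose(2,'x'): n2:lead/t1/[x]
after 7 — deliver 2→0: n0:foll/t1/[-]
after 8 — deliver 0→2: ·
after 9 — deliver 2→1: n1:foll/t1/[x]
after 10 — deliver 1→2: ·
after 11 — timeout(3): n3:cand/t2/[-]
after 12 — deliver 3→0: n0:foll/t2/[-]
after 13 — deliver 0→3: ·

2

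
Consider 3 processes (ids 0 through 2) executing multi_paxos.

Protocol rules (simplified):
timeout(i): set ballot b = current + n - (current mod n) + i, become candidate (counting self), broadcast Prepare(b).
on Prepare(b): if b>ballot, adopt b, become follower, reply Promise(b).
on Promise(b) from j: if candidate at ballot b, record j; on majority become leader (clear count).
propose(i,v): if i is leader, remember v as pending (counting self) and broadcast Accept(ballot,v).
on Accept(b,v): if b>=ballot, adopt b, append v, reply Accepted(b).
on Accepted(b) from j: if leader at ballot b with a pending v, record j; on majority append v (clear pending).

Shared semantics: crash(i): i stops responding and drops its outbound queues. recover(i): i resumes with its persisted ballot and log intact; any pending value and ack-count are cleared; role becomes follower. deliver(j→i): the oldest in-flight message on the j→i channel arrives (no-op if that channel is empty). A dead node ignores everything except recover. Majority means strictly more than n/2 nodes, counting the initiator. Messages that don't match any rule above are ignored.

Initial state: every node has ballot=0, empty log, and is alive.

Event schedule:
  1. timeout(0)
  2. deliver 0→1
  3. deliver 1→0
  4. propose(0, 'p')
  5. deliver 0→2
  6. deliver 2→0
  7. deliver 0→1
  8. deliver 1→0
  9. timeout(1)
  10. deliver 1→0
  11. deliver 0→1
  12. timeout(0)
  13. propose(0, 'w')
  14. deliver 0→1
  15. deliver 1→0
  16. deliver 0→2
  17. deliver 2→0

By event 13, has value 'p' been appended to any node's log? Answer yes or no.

yes

1. timeout(0):  <0:cand b3 ->
2. deliver 0→1:  <1:foll b3 ->
3. deliver 1→0:  <0:lead b3 ->
4. propose(0,'p'):  nop
5. deliver 0→2:  <2:foll b3 ->
6. deliver 2→0:  nop
7. deliver 0→1:  <1:foll b3 p>
8. deliver 1→0:  <0:lead b3 p>
9. timeout(1):  <1:cand b7 p>
10. deliver 1→0:  <0:foll b7 p>
11. deliver 0→1:  <1:lead b7 p>
12. timeout(0):  <0:cand b9 p>
13. propose(0,'w'):  nop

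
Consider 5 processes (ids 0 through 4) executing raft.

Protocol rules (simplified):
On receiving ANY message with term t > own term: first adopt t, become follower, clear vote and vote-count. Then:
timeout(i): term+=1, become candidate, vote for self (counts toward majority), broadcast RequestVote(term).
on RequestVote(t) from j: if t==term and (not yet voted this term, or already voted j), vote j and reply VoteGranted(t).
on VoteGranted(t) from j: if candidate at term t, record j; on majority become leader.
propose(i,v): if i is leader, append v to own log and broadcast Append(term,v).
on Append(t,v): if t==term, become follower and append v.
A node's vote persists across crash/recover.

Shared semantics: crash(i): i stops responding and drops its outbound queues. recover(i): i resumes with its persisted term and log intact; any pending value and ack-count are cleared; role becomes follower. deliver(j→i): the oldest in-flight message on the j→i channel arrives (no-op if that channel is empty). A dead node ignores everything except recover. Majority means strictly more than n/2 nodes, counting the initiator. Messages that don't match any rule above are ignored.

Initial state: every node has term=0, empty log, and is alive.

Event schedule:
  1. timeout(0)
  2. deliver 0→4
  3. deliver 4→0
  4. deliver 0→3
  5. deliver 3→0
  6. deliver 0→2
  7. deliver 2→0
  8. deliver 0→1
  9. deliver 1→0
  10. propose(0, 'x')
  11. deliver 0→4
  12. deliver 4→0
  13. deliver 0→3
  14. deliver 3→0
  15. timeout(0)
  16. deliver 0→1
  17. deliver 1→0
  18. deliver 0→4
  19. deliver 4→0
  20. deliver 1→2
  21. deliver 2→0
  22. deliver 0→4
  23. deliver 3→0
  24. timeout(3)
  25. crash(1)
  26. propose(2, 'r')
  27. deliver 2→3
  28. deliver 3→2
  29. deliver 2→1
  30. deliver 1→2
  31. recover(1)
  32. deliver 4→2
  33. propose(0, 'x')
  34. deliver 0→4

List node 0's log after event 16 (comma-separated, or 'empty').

x

1. timeout(0):  <0:cand t1 ->
2. deliver 0→4:  <4:foll t1 ->
3. deliver 4→0:  nop
4. deliver 0→3:  <3:foll t1 ->
5. deliver 3→0:  <0:lead t1 ->
6. deliver 0→2:  <2:foll t1 ->
7. deliver 2→0:  nop
8. deliver 0→1:  <1:foll t1 ->
9. deliver 1→0:  nop
10. propose(0,'x'):  <0:lead t1 x>
11. deliver 0→4:  <4:foll t1 x>
12. deliver 4→0:  nop
13. deliver 0→3:  <3:foll t1 x>
14. deliver 3→0:  nop
15. timeout(0):  <0:cand t2 x>
16. deliver 0→1:  <1:foll t1 x>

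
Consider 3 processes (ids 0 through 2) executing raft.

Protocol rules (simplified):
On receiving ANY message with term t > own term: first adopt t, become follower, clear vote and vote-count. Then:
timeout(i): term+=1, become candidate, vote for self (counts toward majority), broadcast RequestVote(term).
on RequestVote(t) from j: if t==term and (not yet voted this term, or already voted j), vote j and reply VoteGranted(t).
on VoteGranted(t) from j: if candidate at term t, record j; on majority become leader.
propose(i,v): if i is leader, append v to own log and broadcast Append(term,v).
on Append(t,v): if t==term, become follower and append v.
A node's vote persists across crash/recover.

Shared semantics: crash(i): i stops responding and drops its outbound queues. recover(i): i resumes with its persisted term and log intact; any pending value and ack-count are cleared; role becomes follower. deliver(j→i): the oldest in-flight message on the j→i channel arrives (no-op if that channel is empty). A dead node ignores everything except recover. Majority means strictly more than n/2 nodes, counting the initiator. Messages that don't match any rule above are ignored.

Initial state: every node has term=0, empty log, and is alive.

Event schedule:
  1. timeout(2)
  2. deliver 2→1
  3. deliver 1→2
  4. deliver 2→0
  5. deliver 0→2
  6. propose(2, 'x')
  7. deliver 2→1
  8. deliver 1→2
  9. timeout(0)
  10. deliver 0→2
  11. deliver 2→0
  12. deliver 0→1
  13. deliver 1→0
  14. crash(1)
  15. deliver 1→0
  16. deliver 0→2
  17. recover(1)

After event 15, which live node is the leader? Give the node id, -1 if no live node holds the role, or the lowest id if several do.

0

e1 timeout(2): 2[cand,t=1,-]
e2 deliver 2→1: 1[foll,t=1,-]
e3 deliver 1→2: 2[lead,t=1,-]
e4 deliver 2→0: 0[foll,t=1,-]
e5 deliver 0→2: ·
e6 propose(2,'x'): 2[lead,t=1,x]
e7 deliver 2→1: 1[foll,t=1,x]
e8 deliver 1→2: ·
e9 timeout(0): 0[cand,t=2,-]
e10 deliver 0→2: 2[foll,t=2,x]
e11 deliver 2→0: ·
e12 deliver 0→1: 1[foll,t=2,x]
e13 deliver 1→0: 0[lead,t=2,-]
e14 crash(1): 1[✗foll,t=2,x]
e15 deliver 1→0: ·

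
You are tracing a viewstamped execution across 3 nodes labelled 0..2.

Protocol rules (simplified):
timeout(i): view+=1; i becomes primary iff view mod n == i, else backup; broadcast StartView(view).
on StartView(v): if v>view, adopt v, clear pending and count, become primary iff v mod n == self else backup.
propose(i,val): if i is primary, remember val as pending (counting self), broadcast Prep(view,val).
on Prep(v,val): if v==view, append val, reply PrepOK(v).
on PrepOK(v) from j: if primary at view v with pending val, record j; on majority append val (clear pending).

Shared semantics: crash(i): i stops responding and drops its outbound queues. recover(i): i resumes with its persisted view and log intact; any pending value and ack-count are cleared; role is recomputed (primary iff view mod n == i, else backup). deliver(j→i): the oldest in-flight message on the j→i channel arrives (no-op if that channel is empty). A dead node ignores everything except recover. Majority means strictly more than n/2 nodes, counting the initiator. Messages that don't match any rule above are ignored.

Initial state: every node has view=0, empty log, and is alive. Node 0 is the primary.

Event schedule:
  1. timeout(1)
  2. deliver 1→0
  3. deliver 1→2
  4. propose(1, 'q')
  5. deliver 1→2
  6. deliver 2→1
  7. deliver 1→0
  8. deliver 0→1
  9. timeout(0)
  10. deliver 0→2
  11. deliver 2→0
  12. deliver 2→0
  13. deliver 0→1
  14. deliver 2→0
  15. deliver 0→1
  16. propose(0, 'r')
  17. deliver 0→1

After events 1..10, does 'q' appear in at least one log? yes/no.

1. timeout(1):  <1:prim v1 ->
2. deliver 1→0:  <0:back v1 ->
3. deliver 1→2:  <2:back v1 ->
4. propose(1,'q'):  nop
5. deliver 1→2:  <2:back v1 q>
6. deliver 2→1:  <1:prim v1 q>
7. deliver 1→0:  <0:back v1 q>
8. deliver 0→1:  nop
9. timeout(0):  <0:back v2 q>
10. deliver 0→2:  <2:prim v2 q>

yes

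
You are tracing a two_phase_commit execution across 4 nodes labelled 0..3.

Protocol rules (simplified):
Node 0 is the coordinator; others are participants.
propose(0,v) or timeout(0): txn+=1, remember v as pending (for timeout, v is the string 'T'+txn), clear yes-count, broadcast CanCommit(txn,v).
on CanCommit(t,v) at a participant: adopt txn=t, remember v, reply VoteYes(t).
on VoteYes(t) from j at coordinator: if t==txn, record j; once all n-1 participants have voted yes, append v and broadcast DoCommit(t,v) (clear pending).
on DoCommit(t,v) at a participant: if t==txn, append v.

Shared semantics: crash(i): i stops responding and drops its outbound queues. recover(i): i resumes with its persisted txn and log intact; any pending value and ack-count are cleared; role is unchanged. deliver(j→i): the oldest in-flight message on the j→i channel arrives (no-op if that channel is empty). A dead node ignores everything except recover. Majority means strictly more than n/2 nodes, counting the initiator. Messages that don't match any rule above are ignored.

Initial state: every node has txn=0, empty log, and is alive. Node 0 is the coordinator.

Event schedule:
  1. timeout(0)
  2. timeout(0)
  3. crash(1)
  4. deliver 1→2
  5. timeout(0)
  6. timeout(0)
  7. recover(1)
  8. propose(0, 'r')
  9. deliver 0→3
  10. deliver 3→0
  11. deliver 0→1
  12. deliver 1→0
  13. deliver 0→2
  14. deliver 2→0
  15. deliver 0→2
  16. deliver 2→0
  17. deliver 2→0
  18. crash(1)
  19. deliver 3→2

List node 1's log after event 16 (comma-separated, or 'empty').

e1 timeout(0): 0[coor,t=1,-]
e2 timeout(0): 0[coor,t=2,-]
e3 crash(1): 1[✗part,t=0,-]
e4 deliver 1→2: ·
e5 timeout(0): 0[coor,t=3,-]
e6 timeout(0): 0[coor,t=4,-]
e7 recover(1): 1[part,t=0,-]
e8 propose(0,'r'): 0[coor,t=5,-]
e9 deliver 0→3: 3[part,t=1,-]
e10 deliver 3→0: ·
e11 deliver 0→1: 1[part,t=1,-]
e12 deliver 1→0: ·
e13 deliver 0→2: 2[part,t=1,-]
e14 deliver 2→0: ·
e15 deliver 0→2: 2[part,t=2,-]
e16 deliver 2→0: ·

empty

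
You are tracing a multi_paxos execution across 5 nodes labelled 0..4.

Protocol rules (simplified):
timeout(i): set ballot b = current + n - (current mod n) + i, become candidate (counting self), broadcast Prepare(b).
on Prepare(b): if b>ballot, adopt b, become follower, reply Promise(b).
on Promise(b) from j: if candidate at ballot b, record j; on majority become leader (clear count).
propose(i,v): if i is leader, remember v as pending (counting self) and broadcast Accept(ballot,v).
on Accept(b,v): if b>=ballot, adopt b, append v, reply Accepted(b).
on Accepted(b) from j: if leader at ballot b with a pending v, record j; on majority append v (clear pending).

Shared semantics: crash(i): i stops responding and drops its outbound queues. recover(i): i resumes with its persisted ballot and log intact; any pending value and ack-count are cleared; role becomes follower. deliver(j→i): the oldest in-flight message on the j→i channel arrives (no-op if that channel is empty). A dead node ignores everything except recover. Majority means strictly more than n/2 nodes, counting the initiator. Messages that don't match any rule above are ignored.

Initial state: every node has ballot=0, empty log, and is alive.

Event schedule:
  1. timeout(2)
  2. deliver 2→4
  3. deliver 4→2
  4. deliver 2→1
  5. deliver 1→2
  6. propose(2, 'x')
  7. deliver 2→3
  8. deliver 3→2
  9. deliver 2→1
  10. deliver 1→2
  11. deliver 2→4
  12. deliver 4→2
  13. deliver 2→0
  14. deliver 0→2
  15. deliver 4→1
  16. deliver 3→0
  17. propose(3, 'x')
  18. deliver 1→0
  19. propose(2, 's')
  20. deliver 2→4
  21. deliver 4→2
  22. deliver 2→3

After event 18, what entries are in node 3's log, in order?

e1 timeout(2): 2[cand,b=7,-]
e2 deliver 2→4: 4[foll,b=7,-]
e3 deliver 4→2: ·
e4 deliver 2→1: 1[foll,b=7,-]
e5 deliver 1→2: 2[lead,b=7,-]
e6 propose(2,'x'): ·
e7 deliver 2→3: 3[foll,b=7,-]
e8 deliver 3→2: ·
e9 deliver 2→1: 1[foll,b=7,x]
e10 deliver 1→2: ·
e11 deliver 2→4: 4[foll,b=7,x]
e12 deliver 4→2: 2[lead,b=7,x]
e13 deliver 2→0: 0[foll,b=7,-]
e14 deliver 0→2: ·
e15 deliver 4→1: ·
e16 deliver 3→0: ·
e17 propose(3,'x'): ·
e18 deliver 1→0: ·

empty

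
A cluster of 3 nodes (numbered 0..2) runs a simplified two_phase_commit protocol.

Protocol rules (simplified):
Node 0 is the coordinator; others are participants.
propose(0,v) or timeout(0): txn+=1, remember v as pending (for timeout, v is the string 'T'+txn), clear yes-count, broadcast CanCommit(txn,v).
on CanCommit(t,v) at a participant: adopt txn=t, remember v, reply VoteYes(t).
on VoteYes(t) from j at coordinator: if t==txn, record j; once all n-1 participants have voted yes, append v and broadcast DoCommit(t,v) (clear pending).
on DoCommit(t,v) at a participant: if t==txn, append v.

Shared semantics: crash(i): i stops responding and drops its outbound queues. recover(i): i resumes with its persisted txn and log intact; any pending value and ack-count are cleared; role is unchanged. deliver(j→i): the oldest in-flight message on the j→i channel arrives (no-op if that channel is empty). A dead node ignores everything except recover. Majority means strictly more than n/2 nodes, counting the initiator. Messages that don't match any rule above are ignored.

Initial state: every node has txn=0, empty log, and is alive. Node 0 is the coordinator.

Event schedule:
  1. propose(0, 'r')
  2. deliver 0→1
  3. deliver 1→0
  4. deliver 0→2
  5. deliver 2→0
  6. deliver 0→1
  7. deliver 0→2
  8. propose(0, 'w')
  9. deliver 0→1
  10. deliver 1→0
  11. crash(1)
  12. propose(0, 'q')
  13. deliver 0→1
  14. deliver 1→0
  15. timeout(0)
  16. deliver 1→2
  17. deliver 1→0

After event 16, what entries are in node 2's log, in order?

r

[1] propose(0,'r') → N0(coor t1 [-])
[2] deliver 0→1 → N1(part t1 [-])
[3] deliver 1→0 → ∅
[4] deliver 0→2 → N2(part t1 [-])
[5] deliver 2→0 → N0(coor t1 [r])
[6] deliver 0→1 → N1(part t1 [r])
[7] deliver 0→2 → N2(part t1 [r])
[8] propose(0,'w') → N0(coor t2 [r])
[9] deliver 0→1 → N1(part t2 [r])
[10] deliver 1→0 → ∅
[11] crash(1) → N1(✗part t2 [r])
[12] propose(0,'q') → N0(coor t3 [r])
[13] deliver 0→1 → ∅
[14] deliver 1→0 → ∅
[15] timeout(0) → N0(coor t4 [r])
[16] deliver 1→2 → ∅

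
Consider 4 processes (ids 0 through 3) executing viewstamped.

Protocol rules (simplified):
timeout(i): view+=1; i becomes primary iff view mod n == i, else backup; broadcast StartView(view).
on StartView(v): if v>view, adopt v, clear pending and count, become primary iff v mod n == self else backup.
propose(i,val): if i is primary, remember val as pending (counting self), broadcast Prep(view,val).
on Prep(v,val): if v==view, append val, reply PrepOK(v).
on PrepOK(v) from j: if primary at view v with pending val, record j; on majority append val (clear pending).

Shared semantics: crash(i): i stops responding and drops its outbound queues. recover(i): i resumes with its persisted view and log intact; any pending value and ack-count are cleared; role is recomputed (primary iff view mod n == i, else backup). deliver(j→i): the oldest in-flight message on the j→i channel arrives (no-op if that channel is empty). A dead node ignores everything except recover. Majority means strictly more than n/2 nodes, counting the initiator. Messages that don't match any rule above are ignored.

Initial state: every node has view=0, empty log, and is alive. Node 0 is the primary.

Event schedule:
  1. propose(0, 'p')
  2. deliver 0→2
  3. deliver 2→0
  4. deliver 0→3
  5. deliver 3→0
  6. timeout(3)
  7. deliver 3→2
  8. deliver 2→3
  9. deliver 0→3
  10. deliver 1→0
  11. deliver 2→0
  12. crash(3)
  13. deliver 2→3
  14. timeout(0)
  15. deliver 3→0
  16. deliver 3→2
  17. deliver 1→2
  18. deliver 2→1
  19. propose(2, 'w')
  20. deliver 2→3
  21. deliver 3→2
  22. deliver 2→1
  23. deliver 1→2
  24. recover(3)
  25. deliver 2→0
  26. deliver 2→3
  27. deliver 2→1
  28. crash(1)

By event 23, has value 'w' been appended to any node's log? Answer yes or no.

no

step 1 propose(0,'p'): —
step 2 deliver 0→2: 2={back,v=0,log=p}
step 3 deliver 2→0: —
step 4 deliver 0→3: 3={back,v=0,log=p}
step 5 deliver 3→0: 0={prim,v=0,log=p}
step 6 timeout(3): 3={back,v=1,log=p}
step 7 deliver 3→2: 2={back,v=1,log=p}
step 8 deliver 2→3: —
step 9 deliver 0→3: —
step 10 deliver 1→0: —
step 11 deliver 2→0: —
step 12 crash(3): 3={✗back,v=1,log=p}
step 13 deliver 2→3: —
step 14 timeout(0): 0={back,v=1,log=p}
step 15 deliver 3→0: —
step 16 deliver 3→2: —
step 17 deliver 1→2: —
step 18 deliver 2→1: —
step 19 propose(2,'w'): —
step 20 deliver 2→3: —
step 21 deliver 3→2: —
step 22 deliver 2→1: —
step 23 deliver 1→2: —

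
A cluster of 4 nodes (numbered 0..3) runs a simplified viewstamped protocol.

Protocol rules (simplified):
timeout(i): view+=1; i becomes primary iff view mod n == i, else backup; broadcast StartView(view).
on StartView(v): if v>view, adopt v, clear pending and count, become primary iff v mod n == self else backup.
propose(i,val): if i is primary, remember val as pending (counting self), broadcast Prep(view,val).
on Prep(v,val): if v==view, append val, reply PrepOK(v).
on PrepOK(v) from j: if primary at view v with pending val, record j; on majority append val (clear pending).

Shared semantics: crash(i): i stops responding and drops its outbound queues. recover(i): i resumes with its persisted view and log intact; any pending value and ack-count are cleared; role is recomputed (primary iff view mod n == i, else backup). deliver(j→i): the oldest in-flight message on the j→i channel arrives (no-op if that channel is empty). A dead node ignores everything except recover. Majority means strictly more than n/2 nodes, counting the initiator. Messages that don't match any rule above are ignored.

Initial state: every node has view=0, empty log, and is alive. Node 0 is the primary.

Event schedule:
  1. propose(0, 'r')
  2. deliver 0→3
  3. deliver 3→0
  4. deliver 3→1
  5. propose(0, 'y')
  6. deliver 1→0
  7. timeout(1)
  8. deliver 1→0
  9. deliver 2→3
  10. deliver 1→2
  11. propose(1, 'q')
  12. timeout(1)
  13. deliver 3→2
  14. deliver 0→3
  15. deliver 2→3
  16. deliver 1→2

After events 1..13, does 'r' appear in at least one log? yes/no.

e1 propose(0,'r'): ·
e2 deliver 0→3: 3[back,v=0,r]
e3 deliver 3→0: ·
e4 deliver 3→1: ·
e5 propose(0,'y'): ·
e6 deliver 1→0: ·
e7 timeout(1): 1[prim,v=1,-]
e8 deliver 1→0: 0[back,v=1,-]
e9 deliver 2→3: ·
e10 deliver 1→2: 2[back,v=1,-]
e11 propose(1,'q'): ·
e12 timeout(1): 1[back,v=2,-]
e13 deliver 3→2: ·

yes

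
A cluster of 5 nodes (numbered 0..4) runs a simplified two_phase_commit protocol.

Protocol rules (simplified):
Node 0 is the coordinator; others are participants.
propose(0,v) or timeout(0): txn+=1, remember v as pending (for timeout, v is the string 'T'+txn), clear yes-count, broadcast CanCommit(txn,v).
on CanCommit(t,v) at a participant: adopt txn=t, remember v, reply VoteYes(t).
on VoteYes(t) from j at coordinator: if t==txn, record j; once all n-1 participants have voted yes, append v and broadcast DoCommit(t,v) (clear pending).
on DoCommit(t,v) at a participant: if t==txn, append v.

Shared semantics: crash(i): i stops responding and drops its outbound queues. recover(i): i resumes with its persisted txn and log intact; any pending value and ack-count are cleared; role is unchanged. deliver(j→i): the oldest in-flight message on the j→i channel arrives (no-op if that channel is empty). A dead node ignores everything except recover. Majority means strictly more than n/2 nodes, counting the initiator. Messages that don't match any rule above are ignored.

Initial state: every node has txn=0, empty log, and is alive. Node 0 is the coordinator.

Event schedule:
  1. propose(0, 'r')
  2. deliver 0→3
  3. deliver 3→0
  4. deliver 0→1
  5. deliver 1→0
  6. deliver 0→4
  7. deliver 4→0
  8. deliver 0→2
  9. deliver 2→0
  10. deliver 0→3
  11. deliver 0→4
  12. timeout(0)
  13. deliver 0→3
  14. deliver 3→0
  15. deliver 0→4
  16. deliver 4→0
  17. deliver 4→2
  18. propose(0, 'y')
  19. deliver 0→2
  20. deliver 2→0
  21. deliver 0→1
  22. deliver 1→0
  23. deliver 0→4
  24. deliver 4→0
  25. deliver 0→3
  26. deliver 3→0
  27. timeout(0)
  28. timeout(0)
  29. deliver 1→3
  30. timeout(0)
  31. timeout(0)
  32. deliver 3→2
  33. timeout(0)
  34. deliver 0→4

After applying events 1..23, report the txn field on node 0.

[1] propose(0,'r') → N0(coor t1 [-])
[2] deliver 0→3 → N3(part t1 [-])
[3] deliver 3→0 → ∅
[4] deliver 0→1 → N1(part t1 [-])
[5] deliver 1→0 → ∅
[6] deliver 0→4 → N4(part t1 [-])
[7] deliver 4→0 → ∅
[8] deliver 0→2 → N2(part t1 [-])
[9] deliver 2→0 → N0(coor t1 [r])
[10] deliver 0→3 → N3(part t1 [r])
[11] deliver 0→4 → N4(part t1 [r])
[12] timeout(0) → N0(coor t2 [r])
[13] deliver 0→3 → N3(part t2 [r])
[14] deliver 3→0 → ∅
[15] deliver 0→4 → N4(part t2 [r])
[16] deliver 4→0 → ∅
[17] deliver 4→2 → ∅
[18] propose(0,'y') → N0(coor t3 [r])
[19] deliver 0→2 → N2(part t1 [r])
[20] deliver 2→0 → ∅
[21] deliver 0→1 → N1(part t1 [r])
[22] deliver 1→0 → ∅
[23] deliver 0→4 → N4(part t3 [r])

3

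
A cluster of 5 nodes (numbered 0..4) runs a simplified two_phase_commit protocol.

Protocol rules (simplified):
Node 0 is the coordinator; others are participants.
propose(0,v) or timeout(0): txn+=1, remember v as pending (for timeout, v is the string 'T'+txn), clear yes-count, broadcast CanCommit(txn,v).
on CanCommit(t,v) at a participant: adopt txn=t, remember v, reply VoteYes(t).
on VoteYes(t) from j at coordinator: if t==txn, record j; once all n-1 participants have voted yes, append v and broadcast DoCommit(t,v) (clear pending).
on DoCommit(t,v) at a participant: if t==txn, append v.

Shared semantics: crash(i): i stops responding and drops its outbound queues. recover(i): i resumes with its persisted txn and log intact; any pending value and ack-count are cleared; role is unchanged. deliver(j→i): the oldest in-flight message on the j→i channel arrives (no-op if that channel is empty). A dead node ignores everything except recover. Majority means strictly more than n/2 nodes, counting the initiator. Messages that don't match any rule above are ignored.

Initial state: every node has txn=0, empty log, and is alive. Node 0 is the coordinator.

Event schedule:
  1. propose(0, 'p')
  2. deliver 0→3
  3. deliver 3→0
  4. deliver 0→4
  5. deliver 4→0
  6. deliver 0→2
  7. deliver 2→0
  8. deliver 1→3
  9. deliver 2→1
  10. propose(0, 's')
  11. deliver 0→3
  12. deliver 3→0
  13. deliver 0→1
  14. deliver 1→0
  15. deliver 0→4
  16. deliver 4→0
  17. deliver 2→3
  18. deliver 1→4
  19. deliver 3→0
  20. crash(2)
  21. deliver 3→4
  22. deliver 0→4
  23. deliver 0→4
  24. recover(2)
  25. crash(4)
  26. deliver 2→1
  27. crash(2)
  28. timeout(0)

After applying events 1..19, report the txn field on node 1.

1

after 1 — propose(0,'p'): n0:coor/t1/[-]
after 2 — deliver 0→3: n3:part/t1/[-]
after 3 — deliver 3→0: ·
after 4 — deliver 0→4: n4:part/t1/[-]
after 5 — deliver 4→0: ·
after 6 — deliver 0→2: n2:part/t1/[-]
after 7 — deliver 2→0: ·
after 8 — deliver 1→3: ·
after 9 — deliver 2→1: ·
after 10 — propose(0,'s'): n0:coor/t2/[-]
after 11 — deliver 0→3: n3:part/t2/[-]
after 12 — deliver 3→0: ·
after 13 — deliver 0→1: n1:part/t1/[-]
after 14 — deliver 1→0: ·
after 15 — deliver 0→4: n4:part/t2/[-]
after 16 — deliver 4→0: ·
after 17 — deliver 2→3: ·
after 18 — deliver 1→4: ·
after 19 — deliver 3→0: ·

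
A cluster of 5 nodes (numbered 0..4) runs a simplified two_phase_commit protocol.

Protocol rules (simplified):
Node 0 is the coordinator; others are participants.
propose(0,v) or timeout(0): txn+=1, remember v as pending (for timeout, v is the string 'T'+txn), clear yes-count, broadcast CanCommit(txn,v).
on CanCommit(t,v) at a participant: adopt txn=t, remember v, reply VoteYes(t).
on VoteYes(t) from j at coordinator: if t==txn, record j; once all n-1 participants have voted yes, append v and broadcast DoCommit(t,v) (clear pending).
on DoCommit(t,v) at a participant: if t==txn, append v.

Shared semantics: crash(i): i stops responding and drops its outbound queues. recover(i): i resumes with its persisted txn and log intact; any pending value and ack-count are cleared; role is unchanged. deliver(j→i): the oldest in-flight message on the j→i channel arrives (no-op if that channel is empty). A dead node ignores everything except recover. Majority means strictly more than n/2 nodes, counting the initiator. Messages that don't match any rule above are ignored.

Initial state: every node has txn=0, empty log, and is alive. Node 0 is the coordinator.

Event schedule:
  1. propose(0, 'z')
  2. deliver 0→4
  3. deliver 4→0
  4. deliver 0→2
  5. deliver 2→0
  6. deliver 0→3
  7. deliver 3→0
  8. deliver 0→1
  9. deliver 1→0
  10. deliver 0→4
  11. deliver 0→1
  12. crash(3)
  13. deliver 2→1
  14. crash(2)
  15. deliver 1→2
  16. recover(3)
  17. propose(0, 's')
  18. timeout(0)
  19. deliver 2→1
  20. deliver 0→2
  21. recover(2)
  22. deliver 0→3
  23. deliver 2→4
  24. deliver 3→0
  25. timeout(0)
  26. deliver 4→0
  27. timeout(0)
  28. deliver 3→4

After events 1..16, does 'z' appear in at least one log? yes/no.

e1 propose(0,'z'): 0[coor,t=1,-]
e2 deliver 0→4: 4[part,t=1,-]
e3 deliver 4→0: ·
e4 deliver 0→2: 2[part,t=1,-]
e5 deliver 2→0: ·
e6 deliver 0→3: 3[part,t=1,-]
e7 deliver 3→0: ·
e8 deliver 0→1: 1[part,t=1,-]
e9 deliver 1→0: 0[coor,t=1,z]
e10 deliver 0→4: 4[part,t=1,z]
e11 deliver 0→1: 1[part,t=1,z]
e12 crash(3): 3[✗part,t=1,-]
e13 deliver 2→1: ·
e14 crash(2): 2[✗part,t=1,-]
e15 deliver 1→2: ·
e16 recover(3): 3[part,t=1,-]

yes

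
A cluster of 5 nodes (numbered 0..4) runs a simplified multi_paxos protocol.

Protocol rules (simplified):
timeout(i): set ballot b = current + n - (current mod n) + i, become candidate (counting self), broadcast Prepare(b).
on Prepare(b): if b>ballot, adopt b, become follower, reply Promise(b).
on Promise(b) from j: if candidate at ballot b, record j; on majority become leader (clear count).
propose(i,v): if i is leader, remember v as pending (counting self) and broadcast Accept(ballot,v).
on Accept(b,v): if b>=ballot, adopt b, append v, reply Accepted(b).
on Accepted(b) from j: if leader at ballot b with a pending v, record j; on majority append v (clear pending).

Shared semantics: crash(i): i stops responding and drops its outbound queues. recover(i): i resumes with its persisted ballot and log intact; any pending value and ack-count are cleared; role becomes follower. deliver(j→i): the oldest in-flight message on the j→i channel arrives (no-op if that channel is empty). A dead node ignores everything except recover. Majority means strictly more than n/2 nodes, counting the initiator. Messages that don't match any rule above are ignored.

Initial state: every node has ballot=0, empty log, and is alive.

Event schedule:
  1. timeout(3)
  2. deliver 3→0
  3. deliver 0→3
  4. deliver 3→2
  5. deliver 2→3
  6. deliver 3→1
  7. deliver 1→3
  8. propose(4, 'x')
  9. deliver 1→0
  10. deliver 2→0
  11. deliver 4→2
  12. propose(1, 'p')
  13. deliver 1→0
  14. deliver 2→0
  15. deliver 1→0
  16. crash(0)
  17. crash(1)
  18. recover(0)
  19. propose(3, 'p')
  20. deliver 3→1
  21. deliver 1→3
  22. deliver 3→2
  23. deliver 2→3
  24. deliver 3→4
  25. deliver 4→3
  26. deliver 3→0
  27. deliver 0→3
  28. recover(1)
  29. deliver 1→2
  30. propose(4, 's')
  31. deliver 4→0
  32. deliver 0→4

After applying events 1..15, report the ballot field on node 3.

1. timeout(3):  <3:cand b8 ->
2. deliver 3→0:  <0:foll b8 ->
3. deliver 0→3:  nop
4. deliver 3→2:  <2:foll b8 ->
5. deliver 2→3:  <3:lead b8 ->
6. deliver 3→1:  <1:foll b8 ->
7. deliver 1→3:  nop
8. propose(4,'x'):  nop
9. deliver 1→0:  nop
10. deliver 2→0:  nop
11. deliver 4→2:  nop
12. propose(1,'p'):  nop
13. deliver 1→0:  nop
14. deliver 2→0:  nop
15. deliver 1→0:  nop

8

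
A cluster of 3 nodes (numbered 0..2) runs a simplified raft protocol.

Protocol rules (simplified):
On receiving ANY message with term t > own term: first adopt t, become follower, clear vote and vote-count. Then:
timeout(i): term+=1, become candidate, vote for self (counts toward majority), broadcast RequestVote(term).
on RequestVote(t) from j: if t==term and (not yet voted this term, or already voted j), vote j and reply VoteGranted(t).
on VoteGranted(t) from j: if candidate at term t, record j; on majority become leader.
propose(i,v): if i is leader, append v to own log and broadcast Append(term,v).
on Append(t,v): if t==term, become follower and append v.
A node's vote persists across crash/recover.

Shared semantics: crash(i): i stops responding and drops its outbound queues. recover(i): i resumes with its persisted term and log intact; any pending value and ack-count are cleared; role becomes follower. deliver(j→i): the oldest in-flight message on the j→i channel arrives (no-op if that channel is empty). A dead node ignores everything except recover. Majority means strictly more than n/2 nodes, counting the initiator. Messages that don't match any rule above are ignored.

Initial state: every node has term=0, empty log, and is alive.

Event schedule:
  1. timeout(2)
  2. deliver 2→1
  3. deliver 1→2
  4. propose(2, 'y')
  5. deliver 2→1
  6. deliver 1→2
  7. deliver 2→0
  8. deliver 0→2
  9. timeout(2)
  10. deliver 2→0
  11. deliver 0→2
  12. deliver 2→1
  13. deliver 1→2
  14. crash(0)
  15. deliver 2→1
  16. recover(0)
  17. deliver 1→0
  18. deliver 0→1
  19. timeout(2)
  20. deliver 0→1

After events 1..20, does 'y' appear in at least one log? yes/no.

1. timeout(2):  <2:cand t1 ->
2. deliver 2→1:  <1:foll t1 ->
3. deliver 1→2:  <2:lead t1 ->
4. propose(2,'y'):  <2:lead t1 y>
5. deliver 2→1:  <1:foll t1 y>
6. deliver 1→2:  nop
7. deliver 2→0:  <0:foll t1 ->
8. deliver 0→2:  nop
9. timeout(2):  <2:cand t2 y>
10. deliver 2→0:  <0:foll t1 y>
11. deliver 0→2:  nop
12. deliver 2→1:  <1:foll t2 y>
13. deliver 1→2:  <2:lead t2 y>
14. crash(0):  <0:✗foll t1 y>
15. deliver 2→1:  nop
16. recover(0):  <0:foll t1 y>
17. deliver 1→0:  nop
18. deliver 0→1:  nop
19. timeout(2):  <2:cand t3 y>
20. deliver 0→1:  nop

yes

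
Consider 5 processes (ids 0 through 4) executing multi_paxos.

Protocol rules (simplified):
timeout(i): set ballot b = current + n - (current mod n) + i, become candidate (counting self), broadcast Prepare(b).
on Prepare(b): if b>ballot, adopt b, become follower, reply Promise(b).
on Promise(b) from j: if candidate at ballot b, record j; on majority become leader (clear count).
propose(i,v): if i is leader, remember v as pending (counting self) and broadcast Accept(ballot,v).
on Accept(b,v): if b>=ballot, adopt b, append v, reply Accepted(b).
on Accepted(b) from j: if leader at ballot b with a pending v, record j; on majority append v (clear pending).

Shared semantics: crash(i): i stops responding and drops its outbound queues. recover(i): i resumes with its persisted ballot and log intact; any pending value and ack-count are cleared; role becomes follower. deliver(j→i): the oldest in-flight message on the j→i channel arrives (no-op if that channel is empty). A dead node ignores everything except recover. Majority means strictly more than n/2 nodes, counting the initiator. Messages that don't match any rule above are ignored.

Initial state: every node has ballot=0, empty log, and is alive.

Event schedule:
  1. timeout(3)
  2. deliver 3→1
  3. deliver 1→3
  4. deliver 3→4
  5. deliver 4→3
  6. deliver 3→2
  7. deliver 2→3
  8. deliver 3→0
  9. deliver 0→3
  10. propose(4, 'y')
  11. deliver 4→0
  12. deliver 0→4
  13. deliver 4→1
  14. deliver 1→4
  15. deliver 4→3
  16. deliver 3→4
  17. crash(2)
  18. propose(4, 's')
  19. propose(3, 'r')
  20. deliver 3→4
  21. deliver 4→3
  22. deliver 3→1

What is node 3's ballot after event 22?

8

step 1 timeout(3): 3={cand,b=8,log=-}
step 2 deliver 3→1: 1={foll,b=8,log=-}
step 3 deliver 1→3: —
step 4 deliver 3→4: 4={foll,b=8,log=-}
step 5 deliver 4→3: 3={lead,b=8,log=-}
step 6 deliver 3→2: 2={foll,b=8,log=-}
step 7 deliver 2→3: —
step 8 deliver 3→0: 0={foll,b=8,log=-}
step 9 deliver 0→3: —
step 10 propose(4,'y'): —
step 11 deliver 4→0: —
step 12 deliver 0→4: —
step 13 deliver 4→1: —
step 14 deliver 1→4: —
step 15 deliver 4→3: —
step 16 deliver 3→4: —
step 17 crash(2): 2={✗foll,b=8,log=-}
step 18 propose(4,'s'): —
step 19 propose(3,'r'): —
step 20 deliver 3→4: 4={foll,b=8,log=r}
step 21 deliver 4→3: —
step 22 deliver 3→1: 1={foll,b=8,log=r}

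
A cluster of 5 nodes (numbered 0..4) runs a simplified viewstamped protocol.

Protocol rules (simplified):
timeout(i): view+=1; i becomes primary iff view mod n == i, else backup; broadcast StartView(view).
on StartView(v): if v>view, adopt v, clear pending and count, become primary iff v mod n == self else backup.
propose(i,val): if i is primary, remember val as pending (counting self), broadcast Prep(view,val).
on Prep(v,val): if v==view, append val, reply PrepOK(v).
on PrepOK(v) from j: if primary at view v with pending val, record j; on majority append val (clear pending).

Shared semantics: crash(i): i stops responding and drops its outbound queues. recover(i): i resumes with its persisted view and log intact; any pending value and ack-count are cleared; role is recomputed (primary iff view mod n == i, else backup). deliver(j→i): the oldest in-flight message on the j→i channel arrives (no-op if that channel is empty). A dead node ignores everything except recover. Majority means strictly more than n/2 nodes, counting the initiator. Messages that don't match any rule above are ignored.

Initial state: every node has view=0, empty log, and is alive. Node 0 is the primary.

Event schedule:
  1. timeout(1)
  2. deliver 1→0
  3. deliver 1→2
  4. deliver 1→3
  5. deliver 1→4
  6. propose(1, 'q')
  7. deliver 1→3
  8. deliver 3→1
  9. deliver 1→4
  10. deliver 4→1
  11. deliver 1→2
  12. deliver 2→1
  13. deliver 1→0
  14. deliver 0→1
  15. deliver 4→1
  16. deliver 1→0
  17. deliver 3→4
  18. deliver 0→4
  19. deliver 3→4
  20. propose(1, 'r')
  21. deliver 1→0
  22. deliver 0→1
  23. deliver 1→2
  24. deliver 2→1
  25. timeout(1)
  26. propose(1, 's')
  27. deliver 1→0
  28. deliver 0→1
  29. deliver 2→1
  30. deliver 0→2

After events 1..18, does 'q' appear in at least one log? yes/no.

yes

step 1 timeout(1): 1={prim,v=1,log=-}
step 2 deliver 1→0: 0={back,v=1,log=-}
step 3 deliver 1→2: 2={back,v=1,log=-}
step 4 deliver 1→3: 3={back,v=1,log=-}
step 5 deliver 1→4: 4={back,v=1,log=-}
step 6 propose(1,'q'): —
step 7 deliver 1→3: 3={back,v=1,log=q}
step 8 deliver 3→1: —
step 9 deliver 1→4: 4={back,v=1,log=q}
step 10 deliver 4→1: 1={prim,v=1,log=q}
step 11 deliver 1→2: 2={back,v=1,log=q}
step 12 deliver 2→1: —
step 13 deliver 1→0: 0={back,v=1,log=q}
step 14 deliver 0→1: —
step 15 deliver 4→1: —
step 16 deliver 1→0: —
step 17 deliver 3→4: —
step 18 deliver 0→4: —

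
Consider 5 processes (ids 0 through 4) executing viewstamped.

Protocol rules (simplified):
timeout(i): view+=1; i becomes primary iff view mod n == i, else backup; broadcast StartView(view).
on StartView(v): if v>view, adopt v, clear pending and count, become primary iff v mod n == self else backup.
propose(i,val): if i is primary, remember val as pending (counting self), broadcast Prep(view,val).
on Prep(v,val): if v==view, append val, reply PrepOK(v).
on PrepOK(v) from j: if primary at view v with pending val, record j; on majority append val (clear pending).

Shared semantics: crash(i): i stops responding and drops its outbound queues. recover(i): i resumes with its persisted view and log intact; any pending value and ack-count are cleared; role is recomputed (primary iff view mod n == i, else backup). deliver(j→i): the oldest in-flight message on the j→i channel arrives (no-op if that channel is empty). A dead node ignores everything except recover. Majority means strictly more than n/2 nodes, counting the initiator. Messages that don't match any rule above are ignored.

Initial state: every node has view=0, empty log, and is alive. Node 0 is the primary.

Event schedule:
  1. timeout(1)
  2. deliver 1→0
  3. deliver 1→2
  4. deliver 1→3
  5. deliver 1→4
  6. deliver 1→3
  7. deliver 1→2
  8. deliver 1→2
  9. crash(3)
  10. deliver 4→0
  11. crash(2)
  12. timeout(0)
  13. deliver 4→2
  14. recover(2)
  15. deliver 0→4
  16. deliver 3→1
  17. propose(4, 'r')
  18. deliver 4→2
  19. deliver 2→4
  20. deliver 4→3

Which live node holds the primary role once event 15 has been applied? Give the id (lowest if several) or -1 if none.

1

after 1 — timeout(1): n1:prim/v1/[-]
after 2 — deliver 1→0: n0:back/v1/[-]
after 3 — deliver 1→2: n2:back/v1/[-]
after 4 — deliver 1→3: n3:back/v1/[-]
after 5 — deliver 1→4: n4:back/v1/[-]
after 6 — deliver 1→3: ·
after 7 — deliver 1→2: ·
after 8 — deliver 1→2: ·
after 9 — crash(3): n3:✗back/v1/[-]
after 10 — deliver 4→0: ·
after 11 — crash(2): n2:✗back/v1/[-]
after 12 — timeout(0): n0:back/v2/[-]
after 13 — deliver 4→2: ·
after 14 — recover(2): n2:back/v1/[-]
after 15 — deliver 0→4: n4:back/v2/[-]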